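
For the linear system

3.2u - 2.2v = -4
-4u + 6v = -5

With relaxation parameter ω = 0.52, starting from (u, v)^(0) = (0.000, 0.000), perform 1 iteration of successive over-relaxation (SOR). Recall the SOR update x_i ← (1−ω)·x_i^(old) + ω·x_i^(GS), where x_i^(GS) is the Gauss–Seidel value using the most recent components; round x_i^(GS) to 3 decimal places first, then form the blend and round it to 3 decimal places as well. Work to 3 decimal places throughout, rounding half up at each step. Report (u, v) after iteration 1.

(-0.650, -0.659)

Iteration 1:
  u: GS value = (-4 - (-2.2)·0.000) / (3.2) = -1.250;  u ← (1−ω)·0.000 + ω·-1.250 = -0.650
  v: GS value = (-5 - (-4)·-0.650) / (6) = -1.267;  v ← (1−ω)·0.000 + ω·-1.267 = -0.659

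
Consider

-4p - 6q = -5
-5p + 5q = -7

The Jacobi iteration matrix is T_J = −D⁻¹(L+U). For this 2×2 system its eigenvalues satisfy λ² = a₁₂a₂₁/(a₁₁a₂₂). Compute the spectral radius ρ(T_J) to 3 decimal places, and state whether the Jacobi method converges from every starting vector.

a₁₂a₂₁/(a₁₁a₂₂) = (-6)·(-5) / ((-4)·(5)) = -1.500000
ρ = √|-1.500000| = √1.500000 = 1.225
ρ > 1, so Jacobi diverges

1.225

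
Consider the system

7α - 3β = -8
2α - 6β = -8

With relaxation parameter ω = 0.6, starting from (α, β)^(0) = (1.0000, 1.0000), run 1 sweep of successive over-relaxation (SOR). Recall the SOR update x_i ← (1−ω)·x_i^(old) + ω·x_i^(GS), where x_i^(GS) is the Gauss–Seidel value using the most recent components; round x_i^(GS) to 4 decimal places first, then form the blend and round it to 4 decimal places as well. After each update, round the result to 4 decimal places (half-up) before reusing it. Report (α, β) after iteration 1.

Iteration 1:
  α: GS value = (-8 - (-3)·1.0000) / (7) = -0.7143;  α ← (1−ω)·1.0000 + ω·-0.7143 = -0.0286
  β: GS value = (-8 - (2)·-0.0286) / (-6) = 1.3238;  β ← (1−ω)·1.0000 + ω·1.3238 = 1.1943

(-0.0286, 1.1943)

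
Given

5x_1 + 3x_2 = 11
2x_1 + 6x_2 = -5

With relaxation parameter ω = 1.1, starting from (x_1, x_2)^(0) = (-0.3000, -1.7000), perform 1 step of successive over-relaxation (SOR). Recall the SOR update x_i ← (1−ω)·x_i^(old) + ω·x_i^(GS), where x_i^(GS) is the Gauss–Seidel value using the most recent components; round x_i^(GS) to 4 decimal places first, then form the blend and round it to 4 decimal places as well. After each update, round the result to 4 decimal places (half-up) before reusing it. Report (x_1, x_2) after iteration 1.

(3.5720, -2.0564)

Iteration 1:
  x_1: GS value = (11 - (3)·-1.7000) / (5) = 3.2200;  x_1 ← (1−ω)·-0.3000 + ω·3.2200 = 3.5720
  x_2: GS value = (-5 - (2)·3.5720) / (6) = -2.0240;  x_2 ← (1−ω)·-1.7000 + ω·-2.0240 = -2.0564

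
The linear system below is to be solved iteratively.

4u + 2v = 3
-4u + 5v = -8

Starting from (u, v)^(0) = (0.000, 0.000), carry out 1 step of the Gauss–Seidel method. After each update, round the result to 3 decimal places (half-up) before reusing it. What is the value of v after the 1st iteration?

-1.000

Iteration 1:
  u = (3 - (2)·0.000) / (4) = 0.750
  v = (-8 - (-4)·0.750) / (5) = -1.000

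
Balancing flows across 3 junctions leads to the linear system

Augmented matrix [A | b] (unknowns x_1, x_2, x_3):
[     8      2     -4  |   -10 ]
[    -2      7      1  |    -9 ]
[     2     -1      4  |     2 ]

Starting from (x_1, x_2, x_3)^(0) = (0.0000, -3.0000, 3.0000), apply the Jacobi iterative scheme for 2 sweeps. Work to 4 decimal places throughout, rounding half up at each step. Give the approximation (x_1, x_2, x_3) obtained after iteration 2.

(-0.9464, -0.9643, -0.4286)

Iteration 1:
  x_1 = (-10 - (2)·-3.0000 - (-4)·3.0000) / (8) = 1.0000
  x_2 = (-9 - (-2)·0.0000 - (1)·3.0000) / (7) = -1.7143
  x_3 = (2 - (2)·0.0000 - (-1)·-3.0000) / (4) = -0.2500
Iteration 2:
  x_1 = (-10 - (2)·-1.7143 - (-4)·-0.2500) / (8) = -0.9464
  x_2 = (-9 - (-2)·1.0000 - (1)·-0.2500) / (7) = -0.9643
  x_3 = (2 - (2)·1.0000 - (-1)·-1.7143) / (4) = -0.4286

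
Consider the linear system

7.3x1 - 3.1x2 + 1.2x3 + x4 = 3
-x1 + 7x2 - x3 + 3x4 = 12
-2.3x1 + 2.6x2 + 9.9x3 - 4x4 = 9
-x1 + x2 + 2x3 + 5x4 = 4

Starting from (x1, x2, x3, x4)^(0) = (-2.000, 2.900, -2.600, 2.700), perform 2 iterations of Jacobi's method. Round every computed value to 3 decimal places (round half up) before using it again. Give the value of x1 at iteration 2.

0.123

Iteration 1:
  x1 = (3 - (-3.1)·2.900 - (1.2)·-2.600 - (1)·2.700) / (7.3) = 1.700
  x2 = (12 - (-1)·-2.000 - (-1)·-2.600 - (3)·2.700) / (7) = -0.100
  x3 = (9 - (-2.3)·-2.000 - (2.6)·2.900 - (-4)·2.700) / (9.9) = 0.774
  x4 = (4 - (-1)·-2.000 - (1)·2.900 - (2)·-2.600) / (5) = 0.860
Iteration 2:
  x1 = (3 - (-3.1)·-0.100 - (1.2)·0.774 - (1)·0.860) / (7.3) = 0.123
  x2 = (12 - (-1)·1.700 - (-1)·0.774 - (3)·0.860) / (7) = 1.699
  x3 = (9 - (-2.3)·1.700 - (2.6)·-0.100 - (-4)·0.860) / (9.9) = 1.678
  x4 = (4 - (-1)·1.700 - (1)·-0.100 - (2)·0.774) / (5) = 0.850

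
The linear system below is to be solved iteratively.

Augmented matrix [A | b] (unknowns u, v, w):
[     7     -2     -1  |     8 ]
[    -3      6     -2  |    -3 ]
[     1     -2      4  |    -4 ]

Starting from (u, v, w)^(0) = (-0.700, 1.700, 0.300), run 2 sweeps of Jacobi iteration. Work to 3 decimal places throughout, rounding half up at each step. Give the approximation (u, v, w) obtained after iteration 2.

Iteration 1:
  u = (8 - (-2)·1.700 - (-1)·0.300) / (7) = 1.671
  v = (-3 - (-3)·-0.700 - (-2)·0.300) / (6) = -0.750
  w = (-4 - (1)·-0.700 - (-2)·1.700) / (4) = 0.025
Iteration 2:
  u = (8 - (-2)·-0.750 - (-1)·0.025) / (7) = 0.932
  v = (-3 - (-3)·1.671 - (-2)·0.025) / (6) = 0.344
  w = (-4 - (1)·1.671 - (-2)·-0.750) / (4) = -1.793

(0.932, 0.344, -1.793)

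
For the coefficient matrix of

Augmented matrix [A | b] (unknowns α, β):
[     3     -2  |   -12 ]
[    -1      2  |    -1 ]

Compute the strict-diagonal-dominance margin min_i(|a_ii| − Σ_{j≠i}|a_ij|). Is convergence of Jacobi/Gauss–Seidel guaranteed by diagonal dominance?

row 1: |3| − (2) = 1
row 2: |2| − (1) = 1
minimum over rows = 1 → strictly diagonally dominant (convergence guaranteed)

1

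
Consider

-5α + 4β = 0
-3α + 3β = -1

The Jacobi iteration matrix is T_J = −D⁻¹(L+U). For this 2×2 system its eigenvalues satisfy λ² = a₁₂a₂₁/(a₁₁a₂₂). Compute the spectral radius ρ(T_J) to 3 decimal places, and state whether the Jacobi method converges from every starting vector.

0.894

a₁₂a₂₁/(a₁₁a₂₂) = (4)·(-3) / ((-5)·(3)) = 0.800000
ρ = √|0.800000| = √0.800000 = 0.894
ρ < 1, so Jacobi converges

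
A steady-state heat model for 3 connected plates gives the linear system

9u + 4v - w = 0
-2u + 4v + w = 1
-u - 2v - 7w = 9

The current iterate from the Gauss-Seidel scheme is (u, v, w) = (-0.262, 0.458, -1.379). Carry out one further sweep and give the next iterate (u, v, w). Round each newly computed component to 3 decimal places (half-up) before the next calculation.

One sweep:
  u = (0 - (4)·0.458 - (-1)·-1.379) / (9) = -0.357
  v = (1 - (-2)·-0.357 - (1)·-1.379) / (4) = 0.416
  w = (9 - (-1)·-0.357 - (-2)·0.416) / (-7) = -1.354

(-0.357, 0.416, -1.354)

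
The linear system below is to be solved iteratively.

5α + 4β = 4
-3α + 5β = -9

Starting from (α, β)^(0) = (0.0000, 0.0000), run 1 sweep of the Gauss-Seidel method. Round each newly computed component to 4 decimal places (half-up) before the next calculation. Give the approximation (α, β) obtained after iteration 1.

(0.8000, -1.3200)

Iteration 1:
  α = (4 - (4)·0.0000) / (5) = 0.8000
  β = (-9 - (-3)·0.8000) / (5) = -1.3200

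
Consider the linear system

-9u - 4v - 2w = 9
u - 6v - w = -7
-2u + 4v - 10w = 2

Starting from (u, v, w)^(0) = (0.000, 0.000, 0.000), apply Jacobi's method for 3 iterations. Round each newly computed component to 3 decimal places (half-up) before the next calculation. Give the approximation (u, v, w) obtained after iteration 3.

(-1.563, 0.843, 0.508)

Iteration 1:
  u = (9 - (-4)·0.000 - (-2)·0.000) / (-9) = -1.000
  v = (-7 - (1)·0.000 - (-1)·0.000) / (-6) = 1.167
  w = (2 - (-2)·0.000 - (4)·0.000) / (-10) = -0.200
Iteration 2:
  u = (9 - (-4)·1.167 - (-2)·-0.200) / (-9) = -1.474
  v = (-7 - (1)·-1.000 - (-1)·-0.200) / (-6) = 1.033
  w = (2 - (-2)·-1.000 - (4)·1.167) / (-10) = 0.467
Iteration 3:
  u = (9 - (-4)·1.033 - (-2)·0.467) / (-9) = -1.563
  v = (-7 - (1)·-1.474 - (-1)·0.467) / (-6) = 0.843
  w = (2 - (-2)·-1.474 - (4)·1.033) / (-10) = 0.508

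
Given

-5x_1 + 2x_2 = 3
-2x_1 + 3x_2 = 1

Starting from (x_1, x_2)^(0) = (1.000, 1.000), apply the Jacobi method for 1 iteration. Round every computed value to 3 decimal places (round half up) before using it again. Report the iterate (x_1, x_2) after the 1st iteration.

(-0.200, 1.000)

Iteration 1:
  x_1 = (3 - (2)·1.000) / (-5) = -0.200
  x_2 = (1 - (-2)·1.000) / (3) = 1.000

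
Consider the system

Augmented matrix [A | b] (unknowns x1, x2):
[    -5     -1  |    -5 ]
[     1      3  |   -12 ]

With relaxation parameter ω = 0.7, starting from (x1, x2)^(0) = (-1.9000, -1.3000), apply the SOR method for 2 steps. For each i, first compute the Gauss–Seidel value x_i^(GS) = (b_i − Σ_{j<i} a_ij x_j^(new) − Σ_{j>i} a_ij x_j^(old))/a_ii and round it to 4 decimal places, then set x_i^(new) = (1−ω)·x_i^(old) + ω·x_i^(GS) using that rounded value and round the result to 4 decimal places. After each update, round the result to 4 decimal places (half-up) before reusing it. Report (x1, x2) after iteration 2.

(1.2504, -4.0706)

Iteration 1:
  x1: GS value = (-5 - (-1)·-1.3000) / (-5) = 1.2600;  x1 ← (1−ω)·-1.9000 + ω·1.2600 = 0.3120
  x2: GS value = (-12 - (1)·0.3120) / (3) = -4.1040;  x2 ← (1−ω)·-1.3000 + ω·-4.1040 = -3.2628
Iteration 2:
  x1: GS value = (-5 - (-1)·-3.2628) / (-5) = 1.6526;  x1 ← (1−ω)·0.3120 + ω·1.6526 = 1.2504
  x2: GS value = (-12 - (1)·1.2504) / (3) = -4.4168;  x2 ← (1−ω)·-3.2628 + ω·-4.4168 = -4.0706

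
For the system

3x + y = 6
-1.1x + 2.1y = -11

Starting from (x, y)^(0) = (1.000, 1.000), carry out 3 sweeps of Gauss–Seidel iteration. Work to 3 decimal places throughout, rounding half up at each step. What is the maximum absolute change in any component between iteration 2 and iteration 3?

0.312

Iteration 1:
  x = (6 - (1)·1.000) / (3) = 1.667
  y = (-11 - (-1.1)·1.667) / (2.1) = -4.365
Iteration 2:
  x = (6 - (1)·-4.365) / (3) = 3.455
  y = (-11 - (-1.1)·3.455) / (2.1) = -3.428
Iteration 3:
  x = (6 - (1)·-3.428) / (3) = 3.143
  y = (-11 - (-1.1)·3.143) / (2.1) = -3.592
Change: (-0.312, -0.164) → max |·| = 0.312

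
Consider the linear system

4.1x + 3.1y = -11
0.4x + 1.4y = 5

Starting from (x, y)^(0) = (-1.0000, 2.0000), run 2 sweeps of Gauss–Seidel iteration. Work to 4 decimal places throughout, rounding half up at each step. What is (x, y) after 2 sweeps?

Iteration 1:
  x = (-11 - (3.1)·2.0000) / (4.1) = -4.1951
  y = (5 - (0.4)·-4.1951) / (1.4) = 4.7700
Iteration 2:
  x = (-11 - (3.1)·4.7700) / (4.1) = -6.2895
  y = (5 - (0.4)·-6.2895) / (1.4) = 5.3684

(-6.2895, 5.3684)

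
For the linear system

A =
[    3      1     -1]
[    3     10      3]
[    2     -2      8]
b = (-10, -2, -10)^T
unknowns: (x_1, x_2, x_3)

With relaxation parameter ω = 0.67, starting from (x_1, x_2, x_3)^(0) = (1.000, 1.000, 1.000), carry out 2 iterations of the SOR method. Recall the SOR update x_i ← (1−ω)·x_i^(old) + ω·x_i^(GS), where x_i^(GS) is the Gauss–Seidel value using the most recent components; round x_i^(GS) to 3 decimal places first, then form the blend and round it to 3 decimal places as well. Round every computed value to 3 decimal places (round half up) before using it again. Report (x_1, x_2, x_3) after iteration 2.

Iteration 1:
  x_1: GS value = (-10 - (1)·1.000 - (-1)·1.000) / (3) = -3.333;  x_1 ← (1−ω)·1.000 + ω·-3.333 = -1.903
  x_2: GS value = (-2 - (3)·-1.903 - (3)·1.000) / (10) = 0.071;  x_2 ← (1−ω)·1.000 + ω·0.071 = 0.378
  x_3: GS value = (-10 - (2)·-1.903 - (-2)·0.378) / (8) = -0.680;  x_3 ← (1−ω)·1.000 + ω·-0.680 = -0.126
Iteration 2:
  x_1: GS value = (-10 - (1)·0.378 - (-1)·-0.126) / (3) = -3.501;  x_1 ← (1−ω)·-1.903 + ω·-3.501 = -2.974
  x_2: GS value = (-2 - (3)·-2.974 - (3)·-0.126) / (10) = 0.730;  x_2 ← (1−ω)·0.378 + ω·0.730 = 0.614
  x_3: GS value = (-10 - (2)·-2.974 - (-2)·0.614) / (8) = -0.353;  x_3 ← (1−ω)·-0.126 + ω·-0.353 = -0.278

(-2.974, 0.614, -0.278)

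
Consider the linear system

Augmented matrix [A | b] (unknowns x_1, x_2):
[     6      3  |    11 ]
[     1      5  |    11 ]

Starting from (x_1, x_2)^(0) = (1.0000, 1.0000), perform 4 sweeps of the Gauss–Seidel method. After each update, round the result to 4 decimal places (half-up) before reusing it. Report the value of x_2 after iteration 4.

2.0369

Iteration 1:
  x_1 = (11 - (3)·1.0000) / (6) = 1.3333
  x_2 = (11 - (1)·1.3333) / (5) = 1.9333
Iteration 2:
  x_1 = (11 - (3)·1.9333) / (6) = 0.8667
  x_2 = (11 - (1)·0.8667) / (5) = 2.0267
Iteration 3:
  x_1 = (11 - (3)·2.0267) / (6) = 0.8200
  x_2 = (11 - (1)·0.8200) / (5) = 2.0360
Iteration 4:
  x_1 = (11 - (3)·2.0360) / (6) = 0.8153
  x_2 = (11 - (1)·0.8153) / (5) = 2.0369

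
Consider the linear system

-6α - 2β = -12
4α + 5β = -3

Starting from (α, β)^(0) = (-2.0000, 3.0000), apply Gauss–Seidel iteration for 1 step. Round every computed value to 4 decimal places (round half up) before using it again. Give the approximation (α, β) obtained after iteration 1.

Iteration 1:
  α = (-12 - (-2)·3.0000) / (-6) = 1.0000
  β = (-3 - (4)·1.0000) / (5) = -1.4000

(1.0000, -1.4000)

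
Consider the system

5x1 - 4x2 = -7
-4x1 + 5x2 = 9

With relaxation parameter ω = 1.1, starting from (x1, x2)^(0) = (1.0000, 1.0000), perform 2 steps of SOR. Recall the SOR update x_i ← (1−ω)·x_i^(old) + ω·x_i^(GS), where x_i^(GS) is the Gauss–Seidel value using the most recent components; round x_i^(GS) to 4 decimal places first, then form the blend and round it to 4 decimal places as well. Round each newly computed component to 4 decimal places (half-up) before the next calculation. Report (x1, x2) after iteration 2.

(-0.3981, 1.5085)

Iteration 1:
  x1: GS value = (-7 - (-4)·1.0000) / (5) = -0.6000;  x1 ← (1−ω)·1.0000 + ω·-0.6000 = -0.7600
  x2: GS value = (9 - (-4)·-0.7600) / (5) = 1.1920;  x2 ← (1−ω)·1.0000 + ω·1.1920 = 1.2112
Iteration 2:
  x1: GS value = (-7 - (-4)·1.2112) / (5) = -0.4310;  x1 ← (1−ω)·-0.7600 + ω·-0.4310 = -0.3981
  x2: GS value = (9 - (-4)·-0.3981) / (5) = 1.4815;  x2 ← (1−ω)·1.2112 + ω·1.4815 = 1.5085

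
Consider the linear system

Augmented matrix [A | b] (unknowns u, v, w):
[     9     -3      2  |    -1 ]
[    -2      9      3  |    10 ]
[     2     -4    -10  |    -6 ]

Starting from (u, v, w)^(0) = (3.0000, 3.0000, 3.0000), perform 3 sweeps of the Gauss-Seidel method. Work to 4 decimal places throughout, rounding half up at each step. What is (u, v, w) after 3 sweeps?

(0.1338, 1.0701, 0.1987)

Iteration 1:
  u = (-1 - (-3)·3.0000 - (2)·3.0000) / (9) = 0.2222
  v = (10 - (-2)·0.2222 - (3)·3.0000) / (9) = 0.1605
  w = (-6 - (2)·0.2222 - (-4)·0.1605) / (-10) = 0.5802
Iteration 2:
  u = (-1 - (-3)·0.1605 - (2)·0.5802) / (9) = -0.1865
  v = (10 - (-2)·-0.1865 - (3)·0.5802) / (9) = 0.8763
  w = (-6 - (2)·-0.1865 - (-4)·0.8763) / (-10) = 0.2122
Iteration 3:
  u = (-1 - (-3)·0.8763 - (2)·0.2122) / (9) = 0.1338
  v = (10 - (-2)·0.1338 - (3)·0.2122) / (9) = 1.0701
  w = (-6 - (2)·0.1338 - (-4)·1.0701) / (-10) = 0.1987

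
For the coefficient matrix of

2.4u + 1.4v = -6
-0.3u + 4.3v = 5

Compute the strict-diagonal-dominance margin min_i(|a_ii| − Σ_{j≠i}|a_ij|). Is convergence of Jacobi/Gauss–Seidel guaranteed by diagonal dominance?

1

row 1: |2.4| − (1.4) = 1
row 2: |4.3| − (0.3) = 4
minimum over rows = 1 → strictly diagonally dominant (convergence guaranteed)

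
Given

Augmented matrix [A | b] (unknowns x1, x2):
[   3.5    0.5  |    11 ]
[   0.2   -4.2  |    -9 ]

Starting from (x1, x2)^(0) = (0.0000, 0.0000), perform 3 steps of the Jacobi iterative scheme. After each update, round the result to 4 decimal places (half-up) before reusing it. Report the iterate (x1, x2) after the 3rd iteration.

Iteration 1:
  x1 = (11 - (0.5)·0.0000) / (3.5) = 3.1429
  x2 = (-9 - (0.2)·0.0000) / (-4.2) = 2.1429
Iteration 2:
  x1 = (11 - (0.5)·2.1429) / (3.5) = 2.8367
  x2 = (-9 - (0.2)·3.1429) / (-4.2) = 2.2925
Iteration 3:
  x1 = (11 - (0.5)·2.2925) / (3.5) = 2.8154
  x2 = (-9 - (0.2)·2.8367) / (-4.2) = 2.2779

(2.8154, 2.2779)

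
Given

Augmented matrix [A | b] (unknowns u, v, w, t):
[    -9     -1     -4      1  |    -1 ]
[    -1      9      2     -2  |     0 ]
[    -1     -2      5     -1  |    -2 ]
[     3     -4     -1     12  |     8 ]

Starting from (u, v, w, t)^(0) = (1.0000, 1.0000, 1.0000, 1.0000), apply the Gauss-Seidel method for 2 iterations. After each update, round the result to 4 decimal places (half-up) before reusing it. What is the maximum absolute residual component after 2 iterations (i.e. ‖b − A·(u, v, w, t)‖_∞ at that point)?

1.1073

Iteration 1:
  u = (-1 - (-1)·1.0000 - (-4)·1.0000 - (1)·1.0000) / (-9) = -0.3333
  v = (0 - (-1)·-0.3333 - (2)·1.0000 - (-2)·1.0000) / (9) = -0.0370
  w = (-2 - (-1)·-0.3333 - (-2)·-0.0370 - (-1)·1.0000) / (5) = -0.2815
  t = (8 - (3)·-0.3333 - (-4)·-0.0370 - (-1)·-0.2815) / (12) = 0.7142
Iteration 2:
  u = (-1 - (-1)·-0.0370 - (-4)·-0.2815 - (1)·0.7142) / (-9) = 0.3197
  v = (0 - (-1)·0.3197 - (2)·-0.2815 - (-2)·0.7142) / (9) = 0.2568
  w = (-2 - (-1)·0.3197 - (-2)·0.2568 - (-1)·0.7142) / (5) = -0.0905
  t = (8 - (3)·0.3197 - (-4)·0.2568 - (-1)·-0.0905) / (12) = 0.6648
Residual b − A·x = (1.1073, -0.4809, -0.0494, 0.0000); ∞-norm = 1.1073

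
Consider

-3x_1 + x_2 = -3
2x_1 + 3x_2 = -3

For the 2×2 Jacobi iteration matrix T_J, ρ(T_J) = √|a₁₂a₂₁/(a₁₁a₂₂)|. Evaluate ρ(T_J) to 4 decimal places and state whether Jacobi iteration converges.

a₁₂a₂₁/(a₁₁a₂₂) = (1)·(2) / ((-3)·(3)) = -0.222222
ρ = √|-0.222222| = √0.222222 = 0.4714
ρ < 1, so Jacobi converges

0.4714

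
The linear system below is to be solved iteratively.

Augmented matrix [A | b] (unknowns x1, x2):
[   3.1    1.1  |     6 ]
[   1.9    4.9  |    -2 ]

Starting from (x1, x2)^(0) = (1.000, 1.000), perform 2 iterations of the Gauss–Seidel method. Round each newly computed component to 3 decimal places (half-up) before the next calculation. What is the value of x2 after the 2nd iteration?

Iteration 1:
  x1 = (6 - (1.1)·1.000) / (3.1) = 1.581
  x2 = (-2 - (1.9)·1.581) / (4.9) = -1.021
Iteration 2:
  x1 = (6 - (1.1)·-1.021) / (3.1) = 2.298
  x2 = (-2 - (1.9)·2.298) / (4.9) = -1.299

-1.299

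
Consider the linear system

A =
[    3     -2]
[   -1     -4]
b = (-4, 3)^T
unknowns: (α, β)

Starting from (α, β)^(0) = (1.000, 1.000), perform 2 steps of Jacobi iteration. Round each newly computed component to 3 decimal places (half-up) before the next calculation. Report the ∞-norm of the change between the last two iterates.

Iteration 1:
  α = (-4 - (-2)·1.000) / (3) = -0.667
  β = (3 - (-1)·1.000) / (-4) = -1.000
Iteration 2:
  α = (-4 - (-2)·-1.000) / (3) = -2.000
  β = (3 - (-1)·-0.667) / (-4) = -0.583
Change: (-1.333, 0.417) → max |·| = 1.333

1.333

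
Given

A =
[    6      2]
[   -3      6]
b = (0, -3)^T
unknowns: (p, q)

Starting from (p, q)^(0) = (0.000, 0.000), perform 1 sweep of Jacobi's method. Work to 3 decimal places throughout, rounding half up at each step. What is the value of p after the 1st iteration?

Iteration 1:
  p = (0 - (2)·0.000) / (6) = 0.000
  q = (-3 - (-3)·0.000) / (6) = -0.500

0.000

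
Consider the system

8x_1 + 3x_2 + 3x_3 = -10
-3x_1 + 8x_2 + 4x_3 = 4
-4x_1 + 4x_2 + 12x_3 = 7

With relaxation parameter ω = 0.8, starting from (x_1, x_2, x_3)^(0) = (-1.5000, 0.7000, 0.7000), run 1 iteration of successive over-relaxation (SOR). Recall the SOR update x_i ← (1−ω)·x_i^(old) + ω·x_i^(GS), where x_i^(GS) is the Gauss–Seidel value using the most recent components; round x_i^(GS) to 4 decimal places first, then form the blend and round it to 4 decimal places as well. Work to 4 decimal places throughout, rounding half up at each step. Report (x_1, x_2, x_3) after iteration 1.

Iteration 1:
  x_1: GS value = (-10 - (3)·0.7000 - (3)·0.7000) / (8) = -1.7750;  x_1 ← (1−ω)·-1.5000 + ω·-1.7750 = -1.7200
  x_2: GS value = (4 - (-3)·-1.7200 - (4)·0.7000) / (8) = -0.4950;  x_2 ← (1−ω)·0.7000 + ω·-0.4950 = -0.2560
  x_3: GS value = (7 - (-4)·-1.7200 - (4)·-0.2560) / (12) = 0.0953;  x_3 ← (1−ω)·0.7000 + ω·0.0953 = 0.2162

(-1.7200, -0.2560, 0.2162)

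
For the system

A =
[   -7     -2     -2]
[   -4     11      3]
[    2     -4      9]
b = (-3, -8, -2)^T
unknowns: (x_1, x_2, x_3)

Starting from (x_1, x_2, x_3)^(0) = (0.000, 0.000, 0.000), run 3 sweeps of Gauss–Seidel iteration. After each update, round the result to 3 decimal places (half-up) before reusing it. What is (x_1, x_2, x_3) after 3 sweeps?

Iteration 1:
  x_1 = (-3 - (-2)·0.000 - (-2)·0.000) / (-7) = 0.429
  x_2 = (-8 - (-4)·0.429 - (3)·0.000) / (11) = -0.571
  x_3 = (-2 - (2)·0.429 - (-4)·-0.571) / (9) = -0.571
Iteration 2:
  x_1 = (-3 - (-2)·-0.571 - (-2)·-0.571) / (-7) = 0.755
  x_2 = (-8 - (-4)·0.755 - (3)·-0.571) / (11) = -0.297
  x_3 = (-2 - (2)·0.755 - (-4)·-0.297) / (9) = -0.522
Iteration 3:
  x_1 = (-3 - (-2)·-0.297 - (-2)·-0.522) / (-7) = 0.663
  x_2 = (-8 - (-4)·0.663 - (3)·-0.522) / (11) = -0.344
  x_3 = (-2 - (2)·0.663 - (-4)·-0.344) / (9) = -0.522

(0.663, -0.344, -0.522)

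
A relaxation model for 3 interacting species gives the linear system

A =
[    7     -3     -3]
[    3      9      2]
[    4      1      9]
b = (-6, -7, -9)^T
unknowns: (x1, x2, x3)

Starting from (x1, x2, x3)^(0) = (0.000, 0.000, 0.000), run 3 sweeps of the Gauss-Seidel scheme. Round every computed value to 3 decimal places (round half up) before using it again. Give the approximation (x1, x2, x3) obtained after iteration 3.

Iteration 1:
  x1 = (-6 - (-3)·0.000 - (-3)·0.000) / (7) = -0.857
  x2 = (-7 - (3)·-0.857 - (2)·0.000) / (9) = -0.492
  x3 = (-9 - (4)·-0.857 - (1)·-0.492) / (9) = -0.564
Iteration 2:
  x1 = (-6 - (-3)·-0.492 - (-3)·-0.564) / (7) = -1.310
  x2 = (-7 - (3)·-1.310 - (2)·-0.564) / (9) = -0.216
  x3 = (-9 - (4)·-1.310 - (1)·-0.216) / (9) = -0.394
Iteration 3:
  x1 = (-6 - (-3)·-0.216 - (-3)·-0.394) / (7) = -1.119
  x2 = (-7 - (3)·-1.119 - (2)·-0.394) / (9) = -0.317
  x3 = (-9 - (4)·-1.119 - (1)·-0.317) / (9) = -0.467

(-1.119, -0.317, -0.467)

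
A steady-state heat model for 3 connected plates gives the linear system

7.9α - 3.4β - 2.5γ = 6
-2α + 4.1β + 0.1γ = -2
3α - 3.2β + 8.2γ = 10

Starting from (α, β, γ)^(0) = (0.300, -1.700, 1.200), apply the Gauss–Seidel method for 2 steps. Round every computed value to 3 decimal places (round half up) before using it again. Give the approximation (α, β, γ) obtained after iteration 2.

Iteration 1:
  α = (6 - (-3.4)·-1.700 - (-2.5)·1.200) / (7.9) = 0.408
  β = (-2 - (-2)·0.408 - (0.1)·1.200) / (4.1) = -0.318
  γ = (10 - (3)·0.408 - (-3.2)·-0.318) / (8.2) = 0.946
Iteration 2:
  α = (6 - (-3.4)·-0.318 - (-2.5)·0.946) / (7.9) = 0.922
  β = (-2 - (-2)·0.922 - (0.1)·0.946) / (4.1) = -0.061
  γ = (10 - (3)·0.922 - (-3.2)·-0.061) / (8.2) = 0.858

(0.922, -0.061, 0.858)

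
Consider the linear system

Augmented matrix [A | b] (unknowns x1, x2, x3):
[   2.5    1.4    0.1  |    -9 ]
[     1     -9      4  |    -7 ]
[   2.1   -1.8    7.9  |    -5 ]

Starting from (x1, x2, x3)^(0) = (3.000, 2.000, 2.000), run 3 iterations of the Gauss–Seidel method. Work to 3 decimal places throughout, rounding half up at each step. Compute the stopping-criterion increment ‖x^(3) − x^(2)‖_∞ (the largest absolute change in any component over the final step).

0.250

Iteration 1:
  x1 = (-9 - (1.4)·2.000 - (0.1)·2.000) / (2.5) = -4.800
  x2 = (-7 - (1)·-4.800 - (4)·2.000) / (-9) = 1.133
  x3 = (-5 - (2.1)·-4.800 - (-1.8)·1.133) / (7.9) = 0.901
Iteration 2:
  x1 = (-9 - (1.4)·1.133 - (0.1)·0.901) / (2.5) = -4.271
  x2 = (-7 - (1)·-4.271 - (4)·0.901) / (-9) = 0.704
  x3 = (-5 - (2.1)·-4.271 - (-1.8)·0.704) / (7.9) = 0.663
Iteration 3:
  x1 = (-9 - (1.4)·0.704 - (0.1)·0.663) / (2.5) = -4.021
  x2 = (-7 - (1)·-4.021 - (4)·0.663) / (-9) = 0.626
  x3 = (-5 - (2.1)·-4.021 - (-1.8)·0.626) / (7.9) = 0.579
Change: (0.250, -0.078, -0.084) → max |·| = 0.250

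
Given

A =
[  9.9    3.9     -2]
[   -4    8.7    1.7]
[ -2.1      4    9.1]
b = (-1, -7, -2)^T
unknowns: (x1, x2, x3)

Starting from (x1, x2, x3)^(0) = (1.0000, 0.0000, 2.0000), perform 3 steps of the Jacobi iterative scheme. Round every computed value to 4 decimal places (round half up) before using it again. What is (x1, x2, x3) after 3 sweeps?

Iteration 1:
  x1 = (-1 - (3.9)·0.0000 - (-2)·2.0000) / (9.9) = 0.3030
  x2 = (-7 - (-4)·1.0000 - (1.7)·2.0000) / (8.7) = -0.7356
  x3 = (-2 - (-2.1)·1.0000 - (4)·0.0000) / (9.1) = 0.0110
Iteration 2:
  x1 = (-1 - (3.9)·-0.7356 - (-2)·0.0110) / (9.9) = 0.1910
  x2 = (-7 - (-4)·0.3030 - (1.7)·0.0110) / (8.7) = -0.6674
  x3 = (-2 - (-2.1)·0.3030 - (4)·-0.7356) / (9.1) = 0.1735
Iteration 3:
  x1 = (-1 - (3.9)·-0.6674 - (-2)·0.1735) / (9.9) = 0.1970
  x2 = (-7 - (-4)·0.1910 - (1.7)·0.1735) / (8.7) = -0.7507
  x3 = (-2 - (-2.1)·0.1910 - (4)·-0.6674) / (9.1) = 0.1177

(0.1970, -0.7507, 0.1177)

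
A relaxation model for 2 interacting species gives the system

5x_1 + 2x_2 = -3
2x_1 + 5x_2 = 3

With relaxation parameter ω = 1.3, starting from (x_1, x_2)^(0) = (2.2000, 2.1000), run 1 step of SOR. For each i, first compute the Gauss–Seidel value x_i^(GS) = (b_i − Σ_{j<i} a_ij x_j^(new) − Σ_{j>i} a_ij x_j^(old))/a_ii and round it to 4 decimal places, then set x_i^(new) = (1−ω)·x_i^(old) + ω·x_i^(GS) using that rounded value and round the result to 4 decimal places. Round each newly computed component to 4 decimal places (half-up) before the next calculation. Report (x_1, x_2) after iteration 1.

(-2.5320, 1.4666)

Iteration 1:
  x_1: GS value = (-3 - (2)·2.1000) / (5) = -1.4400;  x_1 ← (1−ω)·2.2000 + ω·-1.4400 = -2.5320
  x_2: GS value = (3 - (2)·-2.5320) / (5) = 1.6128;  x_2 ← (1−ω)·2.1000 + ω·1.6128 = 1.4666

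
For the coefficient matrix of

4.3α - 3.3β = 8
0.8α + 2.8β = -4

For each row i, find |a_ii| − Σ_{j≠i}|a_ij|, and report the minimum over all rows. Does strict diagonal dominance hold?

row 1: |4.3| − (3.3) = 1
row 2: |2.8| − (0.8) = 2
minimum over rows = 1 → strictly diagonally dominant (convergence guaranteed)

1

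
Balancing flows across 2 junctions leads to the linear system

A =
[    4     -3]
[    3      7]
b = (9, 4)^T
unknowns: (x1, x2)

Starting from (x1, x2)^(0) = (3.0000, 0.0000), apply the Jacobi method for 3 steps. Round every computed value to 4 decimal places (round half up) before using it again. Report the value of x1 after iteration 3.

1.9553

Iteration 1:
  x1 = (9 - (-3)·0.0000) / (4) = 2.2500
  x2 = (4 - (3)·3.0000) / (7) = -0.7143
Iteration 2:
  x1 = (9 - (-3)·-0.7143) / (4) = 1.7143
  x2 = (4 - (3)·2.2500) / (7) = -0.3929
Iteration 3:
  x1 = (9 - (-3)·-0.3929) / (4) = 1.9553
  x2 = (4 - (3)·1.7143) / (7) = -0.1633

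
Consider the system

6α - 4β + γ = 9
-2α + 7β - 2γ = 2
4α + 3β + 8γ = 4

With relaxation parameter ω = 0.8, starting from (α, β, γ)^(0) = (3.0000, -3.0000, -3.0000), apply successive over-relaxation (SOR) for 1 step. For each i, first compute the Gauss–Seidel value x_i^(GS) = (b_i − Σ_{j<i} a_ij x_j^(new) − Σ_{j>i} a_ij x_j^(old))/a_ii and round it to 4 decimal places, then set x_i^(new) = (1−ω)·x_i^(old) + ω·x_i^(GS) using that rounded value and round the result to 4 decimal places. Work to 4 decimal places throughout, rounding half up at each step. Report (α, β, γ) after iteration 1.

Iteration 1:
  α: GS value = (9 - (-4)·-3.0000 - (1)·-3.0000) / (6) = 0.0000;  α ← (1−ω)·3.0000 + ω·0.0000 = 0.6000
  β: GS value = (2 - (-2)·0.6000 - (-2)·-3.0000) / (7) = -0.4000;  β ← (1−ω)·-3.0000 + ω·-0.4000 = -0.9200
  γ: GS value = (4 - (4)·0.6000 - (3)·-0.9200) / (8) = 0.5450;  γ ← (1−ω)·-3.0000 + ω·0.5450 = -0.1640

(0.6000, -0.9200, -0.1640)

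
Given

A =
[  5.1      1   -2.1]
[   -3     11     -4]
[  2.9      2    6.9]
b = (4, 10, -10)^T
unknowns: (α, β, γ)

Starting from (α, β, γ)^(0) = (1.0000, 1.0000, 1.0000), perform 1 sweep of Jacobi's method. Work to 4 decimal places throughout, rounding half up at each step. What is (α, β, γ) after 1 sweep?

Iteration 1:
  α = (4 - (1)·1.0000 - (-2.1)·1.0000) / (5.1) = 1.0000
  β = (10 - (-3)·1.0000 - (-4)·1.0000) / (11) = 1.5455
  γ = (-10 - (2.9)·1.0000 - (2)·1.0000) / (6.9) = -2.1594

(1.0000, 1.5455, -2.1594)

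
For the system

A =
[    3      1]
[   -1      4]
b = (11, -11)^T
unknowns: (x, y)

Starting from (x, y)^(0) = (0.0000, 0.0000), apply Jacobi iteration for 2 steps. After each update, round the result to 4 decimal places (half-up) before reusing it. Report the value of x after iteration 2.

Iteration 1:
  x = (11 - (1)·0.0000) / (3) = 3.6667
  y = (-11 - (-1)·0.0000) / (4) = -2.7500
Iteration 2:
  x = (11 - (1)·-2.7500) / (3) = 4.5833
  y = (-11 - (-1)·3.6667) / (4) = -1.8333

4.5833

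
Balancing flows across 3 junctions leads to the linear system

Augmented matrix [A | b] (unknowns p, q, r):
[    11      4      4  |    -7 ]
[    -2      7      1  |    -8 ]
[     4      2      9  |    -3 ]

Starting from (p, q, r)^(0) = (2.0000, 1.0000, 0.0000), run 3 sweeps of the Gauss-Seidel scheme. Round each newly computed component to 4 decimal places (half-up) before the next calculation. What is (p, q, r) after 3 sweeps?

(-0.1967, -1.2095, 0.0229)

Iteration 1:
  p = (-7 - (4)·1.0000 - (4)·0.0000) / (11) = -1.0000
  q = (-8 - (-2)·-1.0000 - (1)·0.0000) / (7) = -1.4286
  r = (-3 - (4)·-1.0000 - (2)·-1.4286) / (9) = 0.4286
Iteration 2:
  p = (-7 - (4)·-1.4286 - (4)·0.4286) / (11) = -0.2727
  q = (-8 - (-2)·-0.2727 - (1)·0.4286) / (7) = -1.2820
  r = (-3 - (4)·-0.2727 - (2)·-1.2820) / (9) = 0.0728
Iteration 3:
  p = (-7 - (4)·-1.2820 - (4)·0.0728) / (11) = -0.1967
  q = (-8 - (-2)·-0.1967 - (1)·0.0728) / (7) = -1.2095
  r = (-3 - (4)·-0.1967 - (2)·-1.2095) / (9) = 0.0229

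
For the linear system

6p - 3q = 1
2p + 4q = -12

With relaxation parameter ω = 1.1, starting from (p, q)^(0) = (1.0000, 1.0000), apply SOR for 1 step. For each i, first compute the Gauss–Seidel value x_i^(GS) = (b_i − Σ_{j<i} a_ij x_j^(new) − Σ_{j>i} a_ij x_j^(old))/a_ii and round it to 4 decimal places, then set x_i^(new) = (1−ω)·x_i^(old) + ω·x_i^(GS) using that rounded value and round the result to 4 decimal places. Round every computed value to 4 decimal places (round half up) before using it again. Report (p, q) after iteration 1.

(0.6334, -3.7484)

Iteration 1:
  p: GS value = (1 - (-3)·1.0000) / (6) = 0.6667;  p ← (1−ω)·1.0000 + ω·0.6667 = 0.6334
  q: GS value = (-12 - (2)·0.6334) / (4) = -3.3167;  q ← (1−ω)·1.0000 + ω·-3.3167 = -3.7484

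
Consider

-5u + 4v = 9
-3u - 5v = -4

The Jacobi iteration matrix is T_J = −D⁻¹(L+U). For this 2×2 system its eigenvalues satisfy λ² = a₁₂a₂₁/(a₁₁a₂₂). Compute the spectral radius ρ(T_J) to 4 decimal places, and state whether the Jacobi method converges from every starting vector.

0.6928

a₁₂a₂₁/(a₁₁a₂₂) = (4)·(-3) / ((-5)·(-5)) = -0.480000
ρ = √|-0.480000| = √0.480000 = 0.6928
ρ < 1, so Jacobi converges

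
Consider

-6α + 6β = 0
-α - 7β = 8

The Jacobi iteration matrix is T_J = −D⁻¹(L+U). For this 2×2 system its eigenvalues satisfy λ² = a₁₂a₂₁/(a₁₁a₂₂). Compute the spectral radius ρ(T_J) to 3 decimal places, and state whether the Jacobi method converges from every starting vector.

a₁₂a₂₁/(a₁₁a₂₂) = (6)·(-1) / ((-6)·(-7)) = -0.142857
ρ = √|-0.142857| = √0.142857 = 0.378
ρ < 1, so Jacobi converges

0.378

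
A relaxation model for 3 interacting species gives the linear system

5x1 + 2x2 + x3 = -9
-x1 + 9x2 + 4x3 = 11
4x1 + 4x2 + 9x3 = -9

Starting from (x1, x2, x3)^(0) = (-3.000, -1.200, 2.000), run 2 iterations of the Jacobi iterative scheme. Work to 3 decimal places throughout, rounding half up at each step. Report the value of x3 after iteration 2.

Iteration 1:
  x1 = (-9 - (2)·-1.200 - (1)·2.000) / (5) = -1.720
  x2 = (11 - (-1)·-3.000 - (4)·2.000) / (9) = 0.000
  x3 = (-9 - (4)·-3.000 - (4)·-1.200) / (9) = 0.867
Iteration 2:
  x1 = (-9 - (2)·0.000 - (1)·0.867) / (5) = -1.973
  x2 = (11 - (-1)·-1.720 - (4)·0.867) / (9) = 0.646
  x3 = (-9 - (4)·-1.720 - (4)·0.000) / (9) = -0.236

-0.236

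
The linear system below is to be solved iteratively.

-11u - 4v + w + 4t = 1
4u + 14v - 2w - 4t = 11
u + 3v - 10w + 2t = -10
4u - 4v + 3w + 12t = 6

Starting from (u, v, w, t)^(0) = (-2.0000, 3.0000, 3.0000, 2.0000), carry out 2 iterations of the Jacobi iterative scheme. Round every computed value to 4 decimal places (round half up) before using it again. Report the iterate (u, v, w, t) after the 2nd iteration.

Iteration 1:
  u = (1 - (-4)·3.0000 - (1)·3.0000 - (4)·2.0000) / (-11) = -0.1818
  v = (11 - (4)·-2.0000 - (-2)·3.0000 - (-4)·2.0000) / (14) = 2.3571
  w = (-10 - (1)·-2.0000 - (3)·3.0000 - (2)·2.0000) / (-10) = 2.1000
  t = (6 - (4)·-2.0000 - (-4)·3.0000 - (3)·3.0000) / (12) = 1.4167
Iteration 2:
  u = (1 - (-4)·2.3571 - (1)·2.1000 - (4)·1.4167) / (-11) = -0.2420
  v = (11 - (4)·-0.1818 - (-2)·2.1000 - (-4)·1.4167) / (14) = 1.5424
  w = (-10 - (1)·-0.1818 - (3)·2.3571 - (2)·1.4167) / (-10) = 1.9723
  t = (6 - (4)·-0.1818 - (-4)·2.3571 - (3)·2.1000) / (12) = 0.8213

(-0.2420, 1.5424, 1.9723, 0.8213)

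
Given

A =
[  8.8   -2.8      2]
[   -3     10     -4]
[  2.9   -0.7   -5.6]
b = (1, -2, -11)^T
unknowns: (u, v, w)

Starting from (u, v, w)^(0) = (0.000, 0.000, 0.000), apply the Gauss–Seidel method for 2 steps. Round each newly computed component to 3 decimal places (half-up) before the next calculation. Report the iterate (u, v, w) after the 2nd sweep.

Iteration 1:
  u = (1 - (-2.8)·0.000 - (2)·0.000) / (8.8) = 0.114
  v = (-2 - (-3)·0.114 - (-4)·0.000) / (10) = -0.166
  w = (-11 - (2.9)·0.114 - (-0.7)·-0.166) / (-5.6) = 2.044
Iteration 2:
  u = (1 - (-2.8)·-0.166 - (2)·2.044) / (8.8) = -0.404
  v = (-2 - (-3)·-0.404 - (-4)·2.044) / (10) = 0.496
  w = (-11 - (2.9)·-0.404 - (-0.7)·0.496) / (-5.6) = 1.693

(-0.404, 0.496, 1.693)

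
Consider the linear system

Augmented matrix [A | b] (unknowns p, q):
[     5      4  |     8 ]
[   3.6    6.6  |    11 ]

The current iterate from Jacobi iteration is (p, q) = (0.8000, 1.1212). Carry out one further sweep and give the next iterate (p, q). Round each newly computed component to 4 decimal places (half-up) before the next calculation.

One sweep:
  p = (8 - (4)·1.1212) / (5) = 0.7030
  q = (11 - (3.6)·0.8000) / (6.6) = 1.2303

(0.7030, 1.2303)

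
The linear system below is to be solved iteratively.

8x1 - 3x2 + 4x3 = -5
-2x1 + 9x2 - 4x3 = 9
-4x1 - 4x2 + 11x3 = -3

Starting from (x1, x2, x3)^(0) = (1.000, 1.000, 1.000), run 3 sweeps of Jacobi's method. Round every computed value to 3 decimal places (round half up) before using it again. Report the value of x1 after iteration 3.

-0.267

Iteration 1:
  x1 = (-5 - (-3)·1.000 - (4)·1.000) / (8) = -0.750
  x2 = (9 - (-2)·1.000 - (-4)·1.000) / (9) = 1.667
  x3 = (-3 - (-4)·1.000 - (-4)·1.000) / (11) = 0.455
Iteration 2:
  x1 = (-5 - (-3)·1.667 - (4)·0.455) / (8) = -0.227
  x2 = (9 - (-2)·-0.750 - (-4)·0.455) / (9) = 1.036
  x3 = (-3 - (-4)·-0.750 - (-4)·1.667) / (11) = 0.061
Iteration 3:
  x1 = (-5 - (-3)·1.036 - (4)·0.061) / (8) = -0.267
  x2 = (9 - (-2)·-0.227 - (-4)·0.061) / (9) = 0.977
  x3 = (-3 - (-4)·-0.227 - (-4)·1.036) / (11) = 0.021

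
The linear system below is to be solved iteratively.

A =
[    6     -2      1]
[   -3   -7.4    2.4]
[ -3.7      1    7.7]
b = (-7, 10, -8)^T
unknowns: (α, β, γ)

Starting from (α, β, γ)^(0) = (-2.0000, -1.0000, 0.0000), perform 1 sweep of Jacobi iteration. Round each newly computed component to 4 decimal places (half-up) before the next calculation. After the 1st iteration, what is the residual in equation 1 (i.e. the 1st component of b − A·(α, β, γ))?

Iteration 1:
  α = (-7 - (-2)·-1.0000 - (1)·0.0000) / (6) = -1.5000
  β = (10 - (-3)·-2.0000 - (2.4)·0.0000) / (-7.4) = -0.5405
  γ = (-8 - (-3.7)·-2.0000 - (1)·-1.0000) / (7.7) = -1.8701
Residual b − A·x = (2.7891, 5.9885, 1.3903)

2.7891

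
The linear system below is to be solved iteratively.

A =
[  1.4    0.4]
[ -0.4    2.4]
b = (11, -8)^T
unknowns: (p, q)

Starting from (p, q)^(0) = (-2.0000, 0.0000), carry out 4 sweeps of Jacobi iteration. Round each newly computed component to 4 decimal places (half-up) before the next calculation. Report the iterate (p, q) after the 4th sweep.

(8.3855, -1.9274)

Iteration 1:
  p = (11 - (0.4)·0.0000) / (1.4) = 7.8571
  q = (-8 - (-0.4)·-2.0000) / (2.4) = -3.6667
Iteration 2:
  p = (11 - (0.4)·-3.6667) / (1.4) = 8.9048
  q = (-8 - (-0.4)·7.8571) / (2.4) = -2.0238
Iteration 3:
  p = (11 - (0.4)·-2.0238) / (1.4) = 8.4354
  q = (-8 - (-0.4)·8.9048) / (2.4) = -1.8492
Iteration 4:
  p = (11 - (0.4)·-1.8492) / (1.4) = 8.3855
  q = (-8 - (-0.4)·8.4354) / (2.4) = -1.9274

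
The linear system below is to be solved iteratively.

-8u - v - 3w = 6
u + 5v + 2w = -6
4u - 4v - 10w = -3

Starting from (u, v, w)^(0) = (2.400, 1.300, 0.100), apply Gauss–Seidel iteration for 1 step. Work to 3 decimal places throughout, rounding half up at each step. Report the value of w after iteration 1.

Iteration 1:
  u = (6 - (-1)·1.300 - (-3)·0.100) / (-8) = -0.950
  v = (-6 - (1)·-0.950 - (2)·0.100) / (5) = -1.050
  w = (-3 - (4)·-0.950 - (-4)·-1.050) / (-10) = 0.340

0.340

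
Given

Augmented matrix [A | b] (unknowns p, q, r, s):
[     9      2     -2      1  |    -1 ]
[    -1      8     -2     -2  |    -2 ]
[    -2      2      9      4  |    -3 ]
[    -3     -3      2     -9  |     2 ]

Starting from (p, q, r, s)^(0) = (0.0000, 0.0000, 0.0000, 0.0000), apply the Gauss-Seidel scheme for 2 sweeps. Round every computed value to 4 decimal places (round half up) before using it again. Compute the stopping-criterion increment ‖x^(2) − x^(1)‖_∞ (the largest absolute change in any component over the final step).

0.1145

Iteration 1:
  p = (-1 - (2)·0.0000 - (-2)·0.0000 - (1)·0.0000) / (9) = -0.1111
  q = (-2 - (-1)·-0.1111 - (-2)·0.0000 - (-2)·0.0000) / (8) = -0.2639
  r = (-3 - (-2)·-0.1111 - (2)·-0.2639 - (4)·0.0000) / (9) = -0.2994
  s = (2 - (-3)·-0.1111 - (-3)·-0.2639 - (2)·-0.2994) / (-9) = -0.1638
Iteration 2:
  p = (-1 - (2)·-0.2639 - (-2)·-0.2994 - (1)·-0.1638) / (9) = -0.1008
  q = (-2 - (-1)·-0.1008 - (-2)·-0.2994 - (-2)·-0.1638) / (8) = -0.3784
  r = (-3 - (-2)·-0.1008 - (2)·-0.3784 - (4)·-0.1638) / (9) = -0.1988
  s = (2 - (-3)·-0.1008 - (-3)·-0.3784 - (2)·-0.1988) / (-9) = -0.1067
Change: (0.0103, -0.1145, 0.1006, 0.0571) → max |·| = 0.1145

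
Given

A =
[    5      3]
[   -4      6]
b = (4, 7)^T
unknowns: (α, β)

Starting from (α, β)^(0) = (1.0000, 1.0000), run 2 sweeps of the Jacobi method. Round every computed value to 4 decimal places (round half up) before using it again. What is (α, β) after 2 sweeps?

(-0.3000, 1.3000)

Iteration 1:
  α = (4 - (3)·1.0000) / (5) = 0.2000
  β = (7 - (-4)·1.0000) / (6) = 1.8333
Iteration 2:
  α = (4 - (3)·1.8333) / (5) = -0.3000
  β = (7 - (-4)·0.2000) / (6) = 1.3000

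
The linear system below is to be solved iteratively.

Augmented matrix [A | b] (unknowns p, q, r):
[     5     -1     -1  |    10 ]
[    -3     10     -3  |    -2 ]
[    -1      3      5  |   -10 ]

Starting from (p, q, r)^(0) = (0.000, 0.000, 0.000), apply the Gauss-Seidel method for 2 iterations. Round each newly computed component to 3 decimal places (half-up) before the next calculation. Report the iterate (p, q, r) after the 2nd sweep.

(1.712, -0.238, -1.515)

Iteration 1:
  p = (10 - (-1)·0.000 - (-1)·0.000) / (5) = 2.000
  q = (-2 - (-3)·2.000 - (-3)·0.000) / (10) = 0.400
  r = (-10 - (-1)·2.000 - (3)·0.400) / (5) = -1.840
Iteration 2:
  p = (10 - (-1)·0.400 - (-1)·-1.840) / (5) = 1.712
  q = (-2 - (-3)·1.712 - (-3)·-1.840) / (10) = -0.238
  r = (-10 - (-1)·1.712 - (3)·-0.238) / (5) = -1.515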